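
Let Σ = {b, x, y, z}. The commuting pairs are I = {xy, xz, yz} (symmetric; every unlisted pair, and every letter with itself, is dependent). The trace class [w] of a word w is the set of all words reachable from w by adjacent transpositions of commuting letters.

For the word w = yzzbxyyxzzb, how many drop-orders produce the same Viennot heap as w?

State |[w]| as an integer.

drop 0:y onto floor
drop 1:z onto floor
drop 2:z onto {1:z}
drop 3:b onto {0:y, 2:z}
drop 4:x onto {3:b}
drop 5:y onto {3:b}
drop 6:y onto {5:y}
drop 7:x onto {4:x}
drop 8:z onto {3:b}
drop 9:z onto {8:z}
drop 10:b onto {6:y, 7:x, 9:z}
ground layer = {0:y, 1:z}
drop-orders for the pieces not yet dropped (sum over which currently-grounded one goes next):
  1 to go: {10} 1
  2 to go: {6,10} 1  {7,10} 1  {9,10} 1
  3 to go: {4,7,10} 1  {5,6,10} 1  {6,7,10} 2  {6,9,10} 2  {7,9,10} 2  {8,9,10} 1
  4 to go: {4,6,7,10} 3  {4,7,9,10} 3  {5,6,7,10} 3  {5,6,9,10} 3  {6,7,9,10} 6  {6,8,9,10} 3  {7,8,9,10} 3
  5 to go: {4,5,6,7,10} 6  {4,6,7,9,10} 12  {4,7,8,9,10} 6  {5,6,7,9,10} 12  {5,6,8,9,10} 6  {6,7,8,9,10} 12
  6 to go: {4,5,6,7,9,10} 30  {4,6,7,8,9,10} 30  {5,6,7,8,9,10} 30
  7 to go: {4,5,6,7,8,9,10} 90
  8 to go: {3,4,5,6,7,8,9,10} 90
  9 to go: {0,3,4,5,6,7,8,9,10} 90  {2,3,4,5,6,7,8,9,10} 90
  if 0:y drops first: 90 orders
  if 1:z drops first: 180 orders
heap linearizations: 270

270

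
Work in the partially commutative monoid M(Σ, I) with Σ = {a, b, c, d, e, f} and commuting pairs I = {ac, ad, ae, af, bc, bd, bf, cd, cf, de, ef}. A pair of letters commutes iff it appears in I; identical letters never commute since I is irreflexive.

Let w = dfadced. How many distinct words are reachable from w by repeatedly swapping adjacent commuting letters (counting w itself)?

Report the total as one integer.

piece 0:d — minimal
piece 1:f rests on {0:d}
piece 2:a — minimal
piece 3:d rests on {1:f}
piece 4:c — minimal
piece 5:e rests on {4:c}
piece 6:d rests on {3:d}
minimal pieces: {0:d, 2:a, 4:c}
ways to finish when only these pieces remain (= sum over removing one remaining piece with nothing left below it):
  1 left: {2}→1  {5}→1  {6}→1
  2 left: {2,5}→2  {2,6}→2  {3,6}→1  {4,5}→1  {5,6}→2
  3 left: {1,3,6}→1  {2,3,6}→3  {2,4,5}→3  {2,5,6}→6  {3,5,6}→3  {4,5,6}→3
  4 left: {0,1,3,6}→1  {1,2,3,6}→4  {1,3,5,6}→4  {2,3,5,6}→12  {2,4,5,6}→12  {3,4,5,6}→6
  5 left: {0,1,2,3,6}→5  {0,1,3,5,6}→5  {1,2,3,5,6}→20  {1,3,4,5,6}→10  {2,3,4,5,6}→30
  placing 0:d first → 60 extensions
  placing 2:a first → 15 extensions
  placing 4:c first → 30 extensions
total linear extensions = 105

105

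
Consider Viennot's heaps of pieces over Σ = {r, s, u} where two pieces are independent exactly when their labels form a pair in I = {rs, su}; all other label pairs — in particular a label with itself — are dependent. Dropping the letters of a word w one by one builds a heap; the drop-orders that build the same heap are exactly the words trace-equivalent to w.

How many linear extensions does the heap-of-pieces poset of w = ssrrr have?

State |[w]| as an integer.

10

drop 0:s onto floor
drop 1:s onto {0:s}
drop 2:r onto floor
drop 3:r onto {2:r}
drop 4:r onto {3:r}
ground layer = {0:s, 2:r}
drop-orders for the pieces not yet dropped (sum over which currently-grounded one goes next):
  1 to go: {1} 1  {4} 1
  2 to go: {0,1} 1  {1,4} 2  {3,4} 1
  3 to go: {0,1,4} 3  {1,3,4} 3  {2,3,4} 1
  if 0:s drops first: 4 orders
  if 2:r drops first: 6 orders
heap linearizations: 10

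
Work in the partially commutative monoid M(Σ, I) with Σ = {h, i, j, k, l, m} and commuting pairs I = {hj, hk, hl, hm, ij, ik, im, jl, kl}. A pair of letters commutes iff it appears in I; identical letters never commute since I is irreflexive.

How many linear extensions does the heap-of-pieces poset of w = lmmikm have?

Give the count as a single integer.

5

0(l) covers ∅
1(m) covers 0:l
2(m) covers 1:m
3(i) covers 0:l
4(k) covers 2:m
5(m) covers 4:k
floor of heap: 0:l
completions by unplaced set U, small U first (add the entries for U minus each lowest piece of U):
  |U|=1: {3}:1  {5}:1
  |U|=2: {3,5}:2  {4,5}:1
  |U|=3: {2,4,5}:1  {3,4,5}:3
  |U|=4: {1,2,4,5}:1  {2,3,4,5}:4
  start at 0(l): 5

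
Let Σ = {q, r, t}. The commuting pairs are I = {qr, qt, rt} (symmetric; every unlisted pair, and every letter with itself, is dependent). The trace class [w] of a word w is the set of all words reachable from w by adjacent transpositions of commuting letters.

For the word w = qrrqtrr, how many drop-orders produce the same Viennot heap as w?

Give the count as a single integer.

105

drop 0:q onto floor
drop 1:r onto floor
drop 2:r onto {1:r}
drop 3:q onto {0:q}
drop 4:t onto floor
drop 5:r onto {2:r}
drop 6:r onto {5:r}
ground layer = {0:q, 1:r, 4:t}
drop-orders for the pieces not yet dropped (sum over which currently-grounded one goes next):
  1 to go: {3} 1  {4} 1  {6} 1
  2 to go: {0,3} 1  {3,4} 2  {3,6} 2  {4,6} 2  {5,6} 1
  3 to go: {0,3,4} 3  {0,3,6} 3  {2,5,6} 1  {3,4,6} 6  {3,5,6} 3  {4,5,6} 3
  4 to go: {0,3,4,6} 12  {0,3,5,6} 6  {1,2,5,6} 1  {2,3,5,6} 4  {2,4,5,6} 4  {3,4,5,6} 12
  5 to go: {0,2,3,5,6} 10  {0,3,4,5,6} 30  {1,2,3,5,6} 5  {1,2,4,5,6} 5  {2,3,4,5,6} 20
  if 0:q drops first: 30 orders
  if 1:r drops first: 60 orders
  if 4:t drops first: 15 orders
heap linearizations: 105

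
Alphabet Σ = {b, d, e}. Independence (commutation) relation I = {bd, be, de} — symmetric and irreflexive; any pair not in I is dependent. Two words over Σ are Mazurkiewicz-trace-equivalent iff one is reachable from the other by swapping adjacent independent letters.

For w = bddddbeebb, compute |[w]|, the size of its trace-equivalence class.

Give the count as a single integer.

0(b) covers ∅
1(d) covers ∅
2(d) covers 1:d
3(d) covers 2:d
4(d) covers 3:d
5(b) covers 0:b
6(e) covers ∅
7(e) covers 6:e
8(b) covers 5:b
9(b) covers 8:b
floor of heap: 0:b, 1:d, 6:e
completions by unplaced set U, small U first (add the entries for U minus each lowest piece of U):
  |U|=1: {4}:1  {7}:1  {9}:1
  |U|=2: {3,4}:1  {4,7}:2  {4,9}:2  {6,7}:1  {7,9}:2  {8,9}:1
  |U|=3: {2,3,4}:1  {3,4,7}:3  {3,4,9}:3  {4,6,7}:3  {4,7,9}:6  {4,8,9}:3  {5,8,9}:1  {6,7,9}:3  {7,8,9}:3
  |U|=4: {0,5,8,9}:1  {1,2,3,4}:1  {2,3,4,7}:4  {2,3,4,9}:4  {3,4,6,7}:6  {3,4,7,9}:12  {3,4,8,9}:6  {4,5,8,9}:4  {4,6,7,9}:12  {4,7,8,9}:12  {5,7,8,9}:4  {6,7,8,9}:6
  |U|=5: {0,4,5,8,9}:5  {0,5,7,8,9}:5  {1,2,3,4,7}:5  {1,2,3,4,9}:5  {2,3,4,6,7}:10  {2,3,4,7,9}:20  {2,3,4,8,9}:10  {3,4,5,8,9}:10  {3,4,6,7,9}:30  {3,4,7,8,9}:30  {4,5,7,8,9}:20  {4,6,7,8,9}:30  {5,6,7,8,9}:10
  |U|=6: {0,3,4,5,8,9}:15  {0,4,5,7,8,9}:30  {0,5,6,7,8,9}:15  {1,2,3,4,6,7}:15  {1,2,3,4,7,9}:30  {1,2,3,4,8,9}:15  {2,3,4,5,8,9}:20  {2,3,4,6,7,9}:60  {2,3,4,7,8,9}:60  {3,4,5,7,8,9}:60  {3,4,6,7,8,9}:90  {4,5,6,7,8,9}:60
  |U|=7: {0,2,3,4,5,8,9}:35  {0,3,4,5,7,8,9}:105  {0,4,5,6,7,8,9}:105  {1,2,3,4,5,8,9}:35  {1,2,3,4,6,7,9}:105  {1,2,3,4,7,8,9}:105  {2,3,4,5,7,8,9}:140  {2,3,4,6,7,8,9}:210  {3,4,5,6,7,8,9}:210
  |U|=8: {0,1,2,3,4,5,8,9}:70  {0,2,3,4,5,7,8,9}:280  {0,3,4,5,6,7,8,9}:420  {1,2,3,4,5,7,8,9}:280  {1,2,3,4,6,7,8,9}:420  {2,3,4,5,6,7,8,9}:560
  start at 0(b): 1260
  start at 1(d): 1260
  start at 6(e): 630
sum over floor = 3150

3150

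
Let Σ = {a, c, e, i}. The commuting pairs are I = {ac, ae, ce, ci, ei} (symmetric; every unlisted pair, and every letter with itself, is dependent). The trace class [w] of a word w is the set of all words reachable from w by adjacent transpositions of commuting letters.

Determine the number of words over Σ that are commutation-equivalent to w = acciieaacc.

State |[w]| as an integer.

1260

0(a) covers ∅
1(c) covers ∅
2(c) covers 1:c
3(i) covers 0:a
4(i) covers 3:i
5(e) covers ∅
6(a) covers 4:i
7(a) covers 6:a
8(c) covers 2:c
9(c) covers 8:c
floor of heap: 0:a, 1:c, 5:e
completions by unplaced set U, small U first (add the entries for U minus each lowest piece of U):
  |U|=1: {5}:1  {7}:1  {9}:1
  |U|=2: {5,7}:2  {5,9}:2  {6,7}:1  {7,9}:2  {8,9}:1
  |U|=3: {2,8,9}:1  {4,6,7}:1  {5,6,7}:3  {5,7,9}:6  {5,8,9}:3  {6,7,9}:3  {7,8,9}:3
  |U|=4: {1,2,8,9}:1  {2,5,8,9}:4  {2,7,8,9}:4  {3,4,6,7}:1  {4,5,6,7}:4  {4,6,7,9}:4  {5,6,7,9}:12  {5,7,8,9}:12  {6,7,8,9}:6
  |U|=5: {0,3,4,6,7}:1  {1,2,5,8,9}:5  {1,2,7,8,9}:5  {2,5,7,8,9}:20  {2,6,7,8,9}:10  {3,4,5,6,7}:5  {3,4,6,7,9}:5  {4,5,6,7,9}:20  {4,6,7,8,9}:10  {5,6,7,8,9}:30
  |U|=6: {0,3,4,5,6,7}:6  {0,3,4,6,7,9}:6  {1,2,5,7,8,9}:30  {1,2,6,7,8,9}:15  {2,4,6,7,8,9}:20  {2,5,6,7,8,9}:60  {3,4,5,6,7,9}:30  {3,4,6,7,8,9}:15  {4,5,6,7,8,9}:60
  |U|=7: {0,3,4,5,6,7,9}:42  {0,3,4,6,7,8,9}:21  {1,2,4,6,7,8,9}:35  {1,2,5,6,7,8,9}:105  {2,3,4,6,7,8,9}:35  {2,4,5,6,7,8,9}:140  {3,4,5,6,7,8,9}:105
  |U|=8: {0,2,3,4,6,7,8,9}:56  {0,3,4,5,6,7,8,9}:168  {1,2,3,4,6,7,8,9}:70  {1,2,4,5,6,7,8,9}:280  {2,3,4,5,6,7,8,9}:280
  start at 0(a): 630
  start at 1(c): 504
  start at 5(e): 126
sum over floor = 1260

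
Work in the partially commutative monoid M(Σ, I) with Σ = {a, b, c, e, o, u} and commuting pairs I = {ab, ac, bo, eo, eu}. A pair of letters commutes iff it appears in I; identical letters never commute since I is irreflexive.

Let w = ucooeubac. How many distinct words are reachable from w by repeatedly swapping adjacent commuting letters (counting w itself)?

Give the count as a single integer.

piece 0:u — minimal
piece 1:c rests on {0:u}
piece 2:o rests on {1:c}
piece 3:o rests on {2:o}
piece 4:e rests on {1:c}
piece 5:u rests on {3:o}
piece 6:b rests on {4:e, 5:u}
piece 7:a rests on {4:e, 5:u}
piece 8:c rests on {6:b}
minimal pieces: {0:u}
ways to finish when only these pieces remain (= sum over removing one remaining piece with nothing left below it):
  1 left: {7}→1  {8}→1
  2 left: {6,8}→1  {7,8}→2
  3 left: {6,7,8}→3
  4 left: {4,6,7,8}→3  {5,6,7,8}→3
  5 left: {3,5,6,7,8}→3  {4,5,6,7,8}→6
  6 left: {2,3,5,6,7,8}→3  {3,4,5,6,7,8}→9
  7 left: {2,3,4,5,6,7,8}→12
  placing 0:u first → 12 extensions

12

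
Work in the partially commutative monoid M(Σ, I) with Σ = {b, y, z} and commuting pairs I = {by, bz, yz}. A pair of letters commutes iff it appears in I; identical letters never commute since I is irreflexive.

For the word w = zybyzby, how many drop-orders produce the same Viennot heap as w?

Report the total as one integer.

210

drop 0:z onto floor
drop 1:y onto floor
drop 2:b onto floor
drop 3:y onto {1:y}
drop 4:z onto {0:z}
drop 5:b onto {2:b}
drop 6:y onto {3:y}
ground layer = {0:z, 1:y, 2:b}
drop-orders for the pieces not yet dropped (sum over which currently-grounded one goes next):
  1 to go: {4} 1  {5} 1  {6} 1
  2 to go: {0,4} 1  {2,5} 1  {3,6} 1  {4,5} 2  {4,6} 2  {5,6} 2
  3 to go: {0,4,5} 3  {0,4,6} 3  {1,3,6} 1  {2,4,5} 3  {2,5,6} 3  {3,4,6} 3  {3,5,6} 3  {4,5,6} 6
  4 to go: {0,2,4,5} 6  {0,3,4,6} 6  {0,4,5,6} 12  {1,3,4,6} 4  {1,3,5,6} 4  {2,3,5,6} 6  {2,4,5,6} 12  {3,4,5,6} 12
  5 to go: {0,1,3,4,6} 10  {0,2,4,5,6} 30  {0,3,4,5,6} 30  {1,2,3,5,6} 10  {1,3,4,5,6} 20  {2,3,4,5,6} 30
  if 0:z drops first: 60 orders
  if 1:y drops first: 90 orders
  if 2:b drops first: 60 orders
heap linearizations: 210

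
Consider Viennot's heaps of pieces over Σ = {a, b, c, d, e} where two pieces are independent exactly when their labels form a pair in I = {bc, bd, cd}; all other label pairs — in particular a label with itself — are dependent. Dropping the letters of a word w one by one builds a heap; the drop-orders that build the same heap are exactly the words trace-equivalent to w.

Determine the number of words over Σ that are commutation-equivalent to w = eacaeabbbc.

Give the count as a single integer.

0(e) covers ∅
1(a) covers 0:e
2(c) covers 1:a
3(a) covers 2:c
4(e) covers 3:a
5(a) covers 4:e
6(b) covers 5:a
7(b) covers 6:b
8(b) covers 7:b
9(c) covers 5:a
floor of heap: 0:e
completions by unplaced set U, small U first (add the entries for U minus each lowest piece of U):
  |U|=1: {8}:1  {9}:1
  |U|=2: {7,8}:1  {8,9}:2
  |U|=3: {6,7,8}:1  {7,8,9}:3
  |U|=4: {6,7,8,9}:4
  |U|=5: {5,6,7,8,9}:4
  |U|=6: {4,5,6,7,8,9}:4
  |U|=7: {3,4,5,6,7,8,9}:4
  |U|=8: {2,3,4,5,6,7,8,9}:4
  start at 0(e): 4

4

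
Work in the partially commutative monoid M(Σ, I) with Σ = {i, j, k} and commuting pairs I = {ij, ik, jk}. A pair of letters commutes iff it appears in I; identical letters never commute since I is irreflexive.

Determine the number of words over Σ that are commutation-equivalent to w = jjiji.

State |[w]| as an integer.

10

#0=j has no predecessor
#1=j depends on [0:j]
#2=i has no predecessor
#3=j depends on [1:j]
#4=i depends on [2:i]
sources: [0:j, 2:i]
N(rest) = Σ N(rest − s) over sources s of rest; N(one piece) = 1:
  size 1 → [3]=1  [4]=1
  size 2 → [1,3]=1  [2,4]=1  [3,4]=2
  size 3 → [0,1,3]=1  [1,3,4]=3  [2,3,4]=3
  first=0(j) contributes 6
  first=2(i) contributes 4
|[w]| = 10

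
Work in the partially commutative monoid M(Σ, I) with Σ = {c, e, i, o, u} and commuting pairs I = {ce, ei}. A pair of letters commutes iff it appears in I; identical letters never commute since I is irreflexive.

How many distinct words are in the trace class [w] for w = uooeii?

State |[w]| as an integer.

#0=u has no predecessor
#1=o depends on [0:u]
#2=o depends on [1:o]
#3=e depends on [2:o]
#4=i depends on [2:o]
#5=i depends on [4:i]
sources: [0:u]
N(rest) = Σ N(rest − s) over sources s of rest; N(one piece) = 1:
  size 1 → [3]=1  [5]=1
  size 2 → [3,5]=2  [4,5]=1
  size 3 → [3,4,5]=3
  size 4 → [2,3,4,5]=3
  first=0(u) contributes 3

3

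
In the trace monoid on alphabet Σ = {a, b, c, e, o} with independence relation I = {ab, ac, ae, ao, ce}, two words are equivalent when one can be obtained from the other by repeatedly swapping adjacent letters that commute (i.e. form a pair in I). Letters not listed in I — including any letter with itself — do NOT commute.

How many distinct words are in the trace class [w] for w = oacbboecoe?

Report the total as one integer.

20

#0=o has no predecessor
#1=a has no predecessor
#2=c depends on [0:o]
#3=b depends on [2:c]
#4=b depends on [3:b]
#5=o depends on [4:b]
#6=e depends on [5:o]
#7=c depends on [5:o]
#8=o depends on [6:e, 7:c]
#9=e depends on [8:o]
sources: [0:o, 1:a]
N(rest) = Σ N(rest − s) over sources s of rest; N(one piece) = 1:
  size 1 → [1]=1  [9]=1
  size 2 → [1,9]=2  [8,9]=1
  size 3 → [1,8,9]=3  [6,8,9]=1  [7,8,9]=1
  size 4 → [1,6,8,9]=4  [1,7,8,9]=4  [6,7,8,9]=2
  size 5 → [1,6,7,8,9]=10  [5,6,7,8,9]=2
  size 6 → [1,5,6,7,8,9]=12  [4,5,6,7,8,9]=2
  size 7 → [1,4,5,6,7,8,9]=14  [3,4,5,6,7,8,9]=2
  size 8 → [1,3,4,5,6,7,8,9]=16  [2,3,4,5,6,7,8,9]=2
  first=0(o) contributes 18
  first=1(a) contributes 2
|[w]| = 20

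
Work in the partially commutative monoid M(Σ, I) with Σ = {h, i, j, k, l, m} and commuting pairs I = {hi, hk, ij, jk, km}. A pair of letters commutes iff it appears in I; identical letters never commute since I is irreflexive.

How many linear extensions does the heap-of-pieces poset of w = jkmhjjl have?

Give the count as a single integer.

6

0(j) covers ∅
1(k) covers ∅
2(m) covers 0:j
3(h) covers 2:m
4(j) covers 3:h
5(j) covers 4:j
6(l) covers 1:k, 5:j
floor of heap: 0:j, 1:k
completions by unplaced set U, small U first (add the entries for U minus each lowest piece of U):
  |U|=1: {6}:1
  |U|=2: {1,6}:1  {5,6}:1
  |U|=3: {1,5,6}:2  {4,5,6}:1
  |U|=4: {1,4,5,6}:3  {3,4,5,6}:1
  |U|=5: {1,3,4,5,6}:4  {2,3,4,5,6}:1
  start at 0(j): 5
  start at 1(k): 1
sum over floor = 6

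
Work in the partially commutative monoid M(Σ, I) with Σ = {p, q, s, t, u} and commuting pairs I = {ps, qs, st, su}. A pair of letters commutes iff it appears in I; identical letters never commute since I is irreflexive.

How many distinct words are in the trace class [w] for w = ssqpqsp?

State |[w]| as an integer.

piece 0:s — minimal
piece 1:s rests on {0:s}
piece 2:q — minimal
piece 3:p rests on {2:q}
piece 4:q rests on {3:p}
piece 5:s rests on {1:s}
piece 6:p rests on {4:q}
minimal pieces: {0:s, 2:q}
ways to finish when only these pieces remain (= sum over removing one remaining piece with nothing left below it):
  1 left: {5}→1  {6}→1
  2 left: {1,5}→1  {4,6}→1  {5,6}→2
  3 left: {0,1,5}→1  {1,5,6}→3  {3,4,6}→1  {4,5,6}→3
  4 left: {0,1,5,6}→4  {1,4,5,6}→6  {2,3,4,6}→1  {3,4,5,6}→4
  5 left: {0,1,4,5,6}→10  {1,3,4,5,6}→10  {2,3,4,5,6}→5
  placing 0:s first → 15 extensions
  placing 2:q first → 20 extensions
total linear extensions = 35

35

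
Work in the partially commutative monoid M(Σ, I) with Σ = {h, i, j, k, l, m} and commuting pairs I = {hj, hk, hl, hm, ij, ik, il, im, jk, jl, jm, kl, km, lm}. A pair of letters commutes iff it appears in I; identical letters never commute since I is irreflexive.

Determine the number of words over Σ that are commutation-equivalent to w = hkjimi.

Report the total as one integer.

120

piece 0:h — minimal
piece 1:k — minimal
piece 2:j — minimal
piece 3:i rests on {0:h}
piece 4:m — minimal
piece 5:i rests on {3:i}
minimal pieces: {0:h, 1:k, 2:j, 4:m}
ways to finish when only these pieces remain (= sum over removing one remaining piece with nothing left below it):
  1 left: {1}→1  {2}→1  {4}→1  {5}→1
  2 left: {1,2}→2  {1,4}→2  {1,5}→2  {2,4}→2  {2,5}→2  {3,5}→1  {4,5}→2
  3 left: {0,3,5}→1  {1,2,4}→6  {1,2,5}→6  {1,3,5}→3  {1,4,5}→6  {2,3,5}→3  {2,4,5}→6  {3,4,5}→3
  4 left: {0,1,3,5}→4  {0,2,3,5}→4  {0,3,4,5}→4  {1,2,3,5}→12  {1,2,4,5}→24  {1,3,4,5}→12  {2,3,4,5}→12
  placing 0:h first → 60 extensions
  placing 1:k first → 20 extensions
  placing 2:j first → 20 extensions
  placing 4:m first → 20 extensions
total linear extensions = 120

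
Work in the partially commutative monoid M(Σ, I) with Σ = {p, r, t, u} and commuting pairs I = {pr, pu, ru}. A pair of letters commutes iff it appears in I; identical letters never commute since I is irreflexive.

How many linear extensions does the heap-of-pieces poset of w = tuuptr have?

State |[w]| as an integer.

3

0(t) covers ∅
1(u) covers 0:t
2(u) covers 1:u
3(p) covers 0:t
4(t) covers 2:u, 3:p
5(r) covers 4:t
floor of heap: 0:t
completions by unplaced set U, small U first (add the entries for U minus each lowest piece of U):
  |U|=1: {5}:1
  |U|=2: {4,5}:1
  |U|=3: {2,4,5}:1  {3,4,5}:1
  |U|=4: {1,2,4,5}:1  {2,3,4,5}:2
  start at 0(t): 3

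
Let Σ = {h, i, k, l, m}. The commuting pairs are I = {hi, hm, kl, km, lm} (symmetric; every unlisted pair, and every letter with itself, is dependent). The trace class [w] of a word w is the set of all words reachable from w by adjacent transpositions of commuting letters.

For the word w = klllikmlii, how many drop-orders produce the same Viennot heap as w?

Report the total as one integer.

24

piece 0:k — minimal
piece 1:l — minimal
piece 2:l rests on {1:l}
piece 3:l rests on {2:l}
piece 4:i rests on {0:k, 3:l}
piece 5:k rests on {4:i}
piece 6:m rests on {4:i}
piece 7:l rests on {4:i}
piece 8:i rests on {5:k, 6:m, 7:l}
piece 9:i rests on {8:i}
minimal pieces: {0:k, 1:l}
ways to finish when only these pieces remain (= sum over removing one remaining piece with nothing left below it):
  1 left: {9}→1
  2 left: {8,9}→1
  3 left: {5,8,9}→1  {6,8,9}→1  {7,8,9}→1
  4 left: {5,6,8,9}→2  {5,7,8,9}→2  {6,7,8,9}→2
  5 left: {5,6,7,8,9}→6
  6 left: {4,5,6,7,8,9}→6
  7 left: {0,4,5,6,7,8,9}→6  {3,4,5,6,7,8,9}→6
  8 left: {0,3,4,5,6,7,8,9}→12  {2,3,4,5,6,7,8,9}→6
  placing 0:k first → 6 extensions
  placing 1:l first → 18 extensions
total linear extensions = 24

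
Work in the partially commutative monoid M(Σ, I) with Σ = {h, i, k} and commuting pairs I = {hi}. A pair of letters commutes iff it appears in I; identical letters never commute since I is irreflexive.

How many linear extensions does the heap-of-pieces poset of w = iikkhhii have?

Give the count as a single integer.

6

piece 0:i — minimal
piece 1:i rests on {0:i}
piece 2:k rests on {1:i}
piece 3:k rests on {2:k}
piece 4:h rests on {3:k}
piece 5:h rests on {4:h}
piece 6:i rests on {3:k}
piece 7:i rests on {6:i}
minimal pieces: {0:i}
ways to finish when only these pieces remain (= sum over removing one remaining piece with nothing left below it):
  1 left: {5}→1  {7}→1
  2 left: {4,5}→1  {5,7}→2  {6,7}→1
  3 left: {4,5,7}→3  {5,6,7}→3
  4 left: {4,5,6,7}→6
  5 left: {3,4,5,6,7}→6
  6 left: {2,3,4,5,6,7}→6
  placing 0:i first → 6 extensions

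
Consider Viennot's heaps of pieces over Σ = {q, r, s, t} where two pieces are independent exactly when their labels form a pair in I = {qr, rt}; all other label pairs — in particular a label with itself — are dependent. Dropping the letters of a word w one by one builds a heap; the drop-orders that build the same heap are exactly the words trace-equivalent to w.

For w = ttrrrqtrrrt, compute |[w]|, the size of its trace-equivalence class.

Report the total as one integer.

462

0(t) covers ∅
1(t) covers 0:t
2(r) covers ∅
3(r) covers 2:r
4(r) covers 3:r
5(q) covers 1:t
6(t) covers 5:q
7(r) covers 4:r
8(r) covers 7:r
9(r) covers 8:r
10(t) covers 6:t
floor of heap: 0:t, 2:r
completions by unplaced set U, small U first (add the entries for U minus each lowest piece of U):
  |U|=1: {9}:1  {10}:1
  |U|=2: {6,10}:1  {8,9}:1  {9,10}:2
  |U|=3: {5,6,10}:1  {6,9,10}:3  {7,8,9}:1  {8,9,10}:3
  |U|=4: {1,5,6,10}:1  {4,7,8,9}:1  {5,6,9,10}:4  {6,8,9,10}:6  {7,8,9,10}:4
  |U|=5: {0,1,5,6,10}:1  {1,5,6,9,10}:5  {3,4,7,8,9}:1  {4,7,8,9,10}:5  {5,6,8,9,10}:10  {6,7,8,9,10}:10
  |U|=6: {0,1,5,6,9,10}:6  {1,5,6,8,9,10}:15  {2,3,4,7,8,9}:1  {3,4,7,8,9,10}:6  {4,6,7,8,9,10}:15  {5,6,7,8,9,10}:20
  |U|=7: {0,1,5,6,8,9,10}:21  {1,5,6,7,8,9,10}:35  {2,3,4,7,8,9,10}:7  {3,4,6,7,8,9,10}:21  {4,5,6,7,8,9,10}:35
  |U|=8: {0,1,5,6,7,8,9,10}:56  {1,4,5,6,7,8,9,10}:70  {2,3,4,6,7,8,9,10}:28  {3,4,5,6,7,8,9,10}:56
  |U|=9: {0,1,4,5,6,7,8,9,10}:126  {1,3,4,5,6,7,8,9,10}:126  {2,3,4,5,6,7,8,9,10}:84
  start at 0(t): 210
  start at 2(r): 252
sum over floor = 462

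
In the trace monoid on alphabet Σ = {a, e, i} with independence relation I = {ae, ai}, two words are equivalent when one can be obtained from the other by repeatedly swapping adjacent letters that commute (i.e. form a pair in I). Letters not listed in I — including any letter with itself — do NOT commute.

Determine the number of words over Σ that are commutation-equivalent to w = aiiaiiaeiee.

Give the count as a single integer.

drop 0:a onto floor
drop 1:i onto floor
drop 2:i onto {1:i}
drop 3:a onto {0:a}
drop 4:i onto {2:i}
drop 5:i onto {4:i}
drop 6:a onto {3:a}
drop 7:e onto {5:i}
drop 8:i onto {7:e}
drop 9:e onto {8:i}
drop 10:e onto {9:e}
ground layer = {0:a, 1:i}
drop-orders for the pieces not yet dropped (sum over which currently-grounded one goes next):
  1 to go: {6} 1  {10} 1
  2 to go: {3,6} 1  {6,10} 2  {9,10} 1
  3 to go: {0,3,6} 1  {3,6,10} 3  {6,9,10} 3  {8,9,10} 1
  4 to go: {0,3,6,10} 4  {3,6,9,10} 6  {6,8,9,10} 4  {7,8,9,10} 1
  5 to go: {0,3,6,9,10} 10  {3,6,8,9,10} 10  {5,7,8,9,10} 1  {6,7,8,9,10} 5
  6 to go: {0,3,6,8,9,10} 20  {3,6,7,8,9,10} 15  {4,5,7,8,9,10} 1  {5,6,7,8,9,10} 6
  7 to go: {0,3,6,7,8,9,10} 35  {2,4,5,7,8,9,10} 1  {3,5,6,7,8,9,10} 21  {4,5,6,7,8,9,10} 7
  8 to go: {0,3,5,6,7,8,9,10} 56  {1,2,4,5,7,8,9,10} 1  {2,4,5,6,7,8,9,10} 8  {3,4,5,6,7,8,9,10} 28
  9 to go: {0,3,4,5,6,7,8,9,10} 84  {1,2,4,5,6,7,8,9,10} 9  {2,3,4,5,6,7,8,9,10} 36
  if 0:a drops first: 45 orders
  if 1:i drops first: 120 orders
heap linearizations: 165

165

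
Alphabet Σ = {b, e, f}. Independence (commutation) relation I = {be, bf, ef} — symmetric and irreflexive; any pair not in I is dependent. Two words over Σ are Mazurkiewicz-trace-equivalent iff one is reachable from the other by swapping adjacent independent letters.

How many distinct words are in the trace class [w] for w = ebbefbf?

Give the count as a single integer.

0(e) covers ∅
1(b) covers ∅
2(b) covers 1:b
3(e) covers 0:e
4(f) covers ∅
5(b) covers 2:b
6(f) covers 4:f
floor of heap: 0:e, 1:b, 4:f
completions by unplaced set U, small U first (add the entries for U minus each lowest piece of U):
  |U|=1: {3}:1  {5}:1  {6}:1
  |U|=2: {0,3}:1  {2,5}:1  {3,5}:2  {3,6}:2  {4,6}:1  {5,6}:2
  |U|=3: {0,3,5}:3  {0,3,6}:3  {1,2,5}:1  {2,3,5}:3  {2,5,6}:3  {3,4,6}:3  {3,5,6}:6  {4,5,6}:3
  |U|=4: {0,2,3,5}:6  {0,3,4,6}:6  {0,3,5,6}:12  {1,2,3,5}:4  {1,2,5,6}:4  {2,3,5,6}:12  {2,4,5,6}:6  {3,4,5,6}:12
  |U|=5: {0,1,2,3,5}:10  {0,2,3,5,6}:30  {0,3,4,5,6}:30  {1,2,3,5,6}:20  {1,2,4,5,6}:10  {2,3,4,5,6}:30
  start at 0(e): 60
  start at 1(b): 90
  start at 4(f): 60
sum over floor = 210

210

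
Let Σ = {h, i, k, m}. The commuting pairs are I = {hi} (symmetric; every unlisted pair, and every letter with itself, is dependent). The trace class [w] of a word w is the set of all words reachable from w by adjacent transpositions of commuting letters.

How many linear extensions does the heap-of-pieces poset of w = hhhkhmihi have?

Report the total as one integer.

3

drop 0:h onto floor
drop 1:h onto {0:h}
drop 2:h onto {1:h}
drop 3:k onto {2:h}
drop 4:h onto {3:k}
drop 5:m onto {4:h}
drop 6:i onto {5:m}
drop 7:h onto {5:m}
drop 8:i onto {6:i}
ground layer = {0:h}
drop-orders for the pieces not yet dropped (sum over which currently-grounded one goes next):
  1 to go: {7} 1  {8} 1
  2 to go: {6,8} 1  {7,8} 2
  3 to go: {6,7,8} 3
  4 to go: {5,6,7,8} 3
  5 to go: {4,5,6,7,8} 3
  6 to go: {3,4,5,6,7,8} 3
  7 to go: {2,3,4,5,6,7,8} 3
  if 0:h drops first: 3 orders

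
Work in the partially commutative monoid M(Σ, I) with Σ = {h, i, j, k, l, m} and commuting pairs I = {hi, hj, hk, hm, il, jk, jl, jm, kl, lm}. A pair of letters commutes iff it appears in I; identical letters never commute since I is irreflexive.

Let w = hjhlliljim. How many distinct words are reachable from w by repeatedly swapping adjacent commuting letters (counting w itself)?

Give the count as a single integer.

252

piece 0:h — minimal
piece 1:j — minimal
piece 2:h rests on {0:h}
piece 3:l rests on {2:h}
piece 4:l rests on {3:l}
piece 5:i rests on {1:j}
piece 6:l rests on {4:l}
piece 7:j rests on {5:i}
piece 8:i rests on {7:j}
piece 9:m rests on {8:i}
minimal pieces: {0:h, 1:j}
ways to finish when only these pieces remain (= sum over removing one remaining piece with nothing left below it):
  1 left: {6}→1  {9}→1
  2 left: {4,6}→1  {6,9}→2  {8,9}→1
  3 left: {3,4,6}→1  {4,6,9}→3  {6,8,9}→3  {7,8,9}→1
  4 left: {2,3,4,6}→1  {3,4,6,9}→4  {4,6,8,9}→6  {5,7,8,9}→1  {6,7,8,9}→4
  5 left: {0,2,3,4,6}→1  {1,5,7,8,9}→1  {2,3,4,6,9}→5  {3,4,6,8,9}→10  {4,6,7,8,9}→10  {5,6,7,8,9}→5
  6 left: {0,2,3,4,6,9}→6  {1,5,6,7,8,9}→6  {2,3,4,6,8,9}→15  {3,4,6,7,8,9}→20  {4,5,6,7,8,9}→15
  7 left: {0,2,3,4,6,8,9}→21  {1,4,5,6,7,8,9}→21  {2,3,4,6,7,8,9}→35  {3,4,5,6,7,8,9}→35
  8 left: {0,2,3,4,6,7,8,9}→56  {1,3,4,5,6,7,8,9}→56  {2,3,4,5,6,7,8,9}→70
  placing 0:h first → 126 extensions
  placing 1:j first → 126 extensions
total linear extensions = 252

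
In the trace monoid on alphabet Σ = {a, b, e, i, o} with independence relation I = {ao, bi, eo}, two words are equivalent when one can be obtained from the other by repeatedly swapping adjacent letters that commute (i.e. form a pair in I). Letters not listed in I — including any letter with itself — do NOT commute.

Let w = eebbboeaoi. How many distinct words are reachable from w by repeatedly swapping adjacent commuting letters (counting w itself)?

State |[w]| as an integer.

piece 0:e — minimal
piece 1:e rests on {0:e}
piece 2:b rests on {1:e}
piece 3:b rests on {2:b}
piece 4:b rests on {3:b}
piece 5:o rests on {4:b}
piece 6:e rests on {4:b}
piece 7:a rests on {6:e}
piece 8:o rests on {5:o}
piece 9:i rests on {7:a, 8:o}
minimal pieces: {0:e}
ways to finish when only these pieces remain (= sum over removing one remaining piece with nothing left below it):
  1 left: {9}→1
  2 left: {7,9}→1  {8,9}→1
  3 left: {5,8,9}→1  {6,7,9}→1  {7,8,9}→2
  4 left: {5,7,8,9}→3  {6,7,8,9}→3
  5 left: {5,6,7,8,9}→6
  6 left: {4,5,6,7,8,9}→6
  7 left: {3,4,5,6,7,8,9}→6
  8 left: {2,3,4,5,6,7,8,9}→6
  placing 0:e first → 6 extensions

6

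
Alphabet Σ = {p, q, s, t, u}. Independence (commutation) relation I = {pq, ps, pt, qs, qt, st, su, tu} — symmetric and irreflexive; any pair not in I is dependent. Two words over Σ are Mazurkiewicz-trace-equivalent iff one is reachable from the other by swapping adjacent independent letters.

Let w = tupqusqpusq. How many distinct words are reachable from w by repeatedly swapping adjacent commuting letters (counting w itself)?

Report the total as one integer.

piece 0:t — minimal
piece 1:u — minimal
piece 2:p rests on {1:u}
piece 3:q rests on {1:u}
piece 4:u rests on {2:p, 3:q}
piece 5:s — minimal
piece 6:q rests on {4:u}
piece 7:p rests on {4:u}
piece 8:u rests on {6:q, 7:p}
piece 9:s rests on {5:s}
piece 10:q rests on {8:u}
minimal pieces: {0:t, 1:u, 5:s}
ways to finish when only these pieces remain (= sum over removing one remaining piece with nothing left below it):
  1 left: {0}→1  {9}→1  {10}→1
  2 left: {0,9}→2  {0,10}→2  {5,9}→1  {8,10}→1  {9,10}→2
  3 left: {0,5,9}→3  {0,8,10}→3  {0,9,10}→6  {5,9,10}→3  {6,8,10}→1  {7,8,10}→1  {8,9,10}→3
  4 left: {0,5,9,10}→12  {0,6,8,10}→4  {0,7,8,10}→4  {0,8,9,10}→12  {5,8,9,10}→6  {6,7,8,10}→2  {6,8,9,10}→4  {7,8,9,10}→4
  5 left: {0,5,8,9,10}→30  {0,6,7,8,10}→10  {0,6,8,9,10}→20  {0,7,8,9,10}→20  {4,6,7,8,10}→2  {5,6,8,9,10}→10  {5,7,8,9,10}→10  {6,7,8,9,10}→10
  6 left: {0,4,6,7,8,10}→12  {0,5,6,8,9,10}→60  {0,5,7,8,9,10}→60  {0,6,7,8,9,10}→60  {2,4,6,7,8,10}→2  {3,4,6,7,8,10}→2  {4,6,7,8,9,10}→12  {5,6,7,8,9,10}→30
  7 left: {0,2,4,6,7,8,10}→14  {0,3,4,6,7,8,10}→14  {0,4,6,7,8,9,10}→84  {0,5,6,7,8,9,10}→210  {2,3,4,6,7,8,10}→4  {2,4,6,7,8,9,10}→14  {3,4,6,7,8,9,10}→14  {4,5,6,7,8,9,10}→42
  8 left: {0,2,3,4,6,7,8,10}→32  {0,2,4,6,7,8,9,10}→112  {0,3,4,6,7,8,9,10}→112  {0,4,5,6,7,8,9,10}→336  {1,2,3,4,6,7,8,10}→4  {2,3,4,6,7,8,9,10}→32  {2,4,5,6,7,8,9,10}→56  {3,4,5,6,7,8,9,10}→56
  9 left: {0,1,2,3,4,6,7,8,10}→36  {0,2,3,4,6,7,8,9,10}→288  {0,2,4,5,6,7,8,9,10}→504  {0,3,4,5,6,7,8,9,10}→504  {1,2,3,4,6,7,8,9,10}→36  {2,3,4,5,6,7,8,9,10}→144
  placing 0:t first → 180 extensions
  placing 1:u first → 1440 extensions
  placing 5:s first → 360 extensions
total linear extensions = 1980

1980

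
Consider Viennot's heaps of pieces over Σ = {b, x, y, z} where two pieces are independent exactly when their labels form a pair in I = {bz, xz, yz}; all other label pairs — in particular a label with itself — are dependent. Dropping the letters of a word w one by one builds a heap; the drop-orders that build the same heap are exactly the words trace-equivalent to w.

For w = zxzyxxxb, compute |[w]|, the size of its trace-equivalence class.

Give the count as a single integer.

28

0(z) covers ∅
1(x) covers ∅
2(z) covers 0:z
3(y) covers 1:x
4(x) covers 3:y
5(x) covers 4:x
6(x) covers 5:x
7(b) covers 6:x
floor of heap: 0:z, 1:x
completions by unplaced set U, small U first (add the entries for U minus each lowest piece of U):
  |U|=1: {2}:1  {7}:1
  |U|=2: {0,2}:1  {2,7}:2  {6,7}:1
  |U|=3: {0,2,7}:3  {2,6,7}:3  {5,6,7}:1
  |U|=4: {0,2,6,7}:6  {2,5,6,7}:4  {4,5,6,7}:1
  |U|=5: {0,2,5,6,7}:10  {2,4,5,6,7}:5  {3,4,5,6,7}:1
  |U|=6: {0,2,4,5,6,7}:15  {1,3,4,5,6,7}:1  {2,3,4,5,6,7}:6
  start at 0(z): 7
  start at 1(x): 21
sum over floor = 28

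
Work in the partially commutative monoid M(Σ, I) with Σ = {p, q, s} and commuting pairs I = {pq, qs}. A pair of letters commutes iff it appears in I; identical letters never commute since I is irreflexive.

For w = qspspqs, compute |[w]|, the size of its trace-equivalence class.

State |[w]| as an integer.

piece 0:q — minimal
piece 1:s — minimal
piece 2:p rests on {1:s}
piece 3:s rests on {2:p}
piece 4:p rests on {3:s}
piece 5:q rests on {0:q}
piece 6:s rests on {4:p}
minimal pieces: {0:q, 1:s}
ways to finish when only these pieces remain (= sum over removing one remaining piece with nothing left below it):
  1 left: {5}→1  {6}→1
  2 left: {0,5}→1  {4,6}→1  {5,6}→2
  3 left: {0,5,6}→3  {3,4,6}→1  {4,5,6}→3
  4 left: {0,4,5,6}→6  {2,3,4,6}→1  {3,4,5,6}→4
  5 left: {0,3,4,5,6}→10  {1,2,3,4,6}→1  {2,3,4,5,6}→5
  placing 0:q first → 6 extensions
  placing 1:s first → 15 extensions
total linear extensions = 21

21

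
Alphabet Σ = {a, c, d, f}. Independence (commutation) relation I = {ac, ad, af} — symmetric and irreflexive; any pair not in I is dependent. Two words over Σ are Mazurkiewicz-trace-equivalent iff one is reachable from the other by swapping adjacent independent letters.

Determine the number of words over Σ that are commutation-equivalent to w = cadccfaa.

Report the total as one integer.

56

0(c) covers ∅
1(a) covers ∅
2(d) covers 0:c
3(c) covers 2:d
4(c) covers 3:c
5(f) covers 4:c
6(a) covers 1:a
7(a) covers 6:a
floor of heap: 0:c, 1:a
completions by unplaced set U, small U first (add the entries for U minus each lowest piece of U):
  |U|=1: {5}:1  {7}:1
  |U|=2: {4,5}:1  {5,7}:2  {6,7}:1
  |U|=3: {1,6,7}:1  {3,4,5}:1  {4,5,7}:3  {5,6,7}:3
  |U|=4: {1,5,6,7}:4  {2,3,4,5}:1  {3,4,5,7}:4  {4,5,6,7}:6
  |U|=5: {0,2,3,4,5}:1  {1,4,5,6,7}:10  {2,3,4,5,7}:5  {3,4,5,6,7}:10
  |U|=6: {0,2,3,4,5,7}:6  {1,3,4,5,6,7}:20  {2,3,4,5,6,7}:15
  start at 0(c): 35
  start at 1(a): 21
sum over floor = 56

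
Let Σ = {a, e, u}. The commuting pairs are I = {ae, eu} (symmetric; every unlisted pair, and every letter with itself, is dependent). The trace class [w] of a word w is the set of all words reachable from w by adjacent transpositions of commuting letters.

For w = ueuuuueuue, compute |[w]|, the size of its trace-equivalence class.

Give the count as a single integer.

drop 0:u onto floor
drop 1:e onto floor
drop 2:u onto {0:u}
drop 3:u onto {2:u}
drop 4:u onto {3:u}
drop 5:u onto {4:u}
drop 6:e onto {1:e}
drop 7:u onto {5:u}
drop 8:u onto {7:u}
drop 9:e onto {6:e}
ground layer = {0:u, 1:e}
drop-orders for the pieces not yet dropped (sum over which currently-grounded one goes next):
  1 to go: {8} 1  {9} 1
  2 to go: {6,9} 1  {7,8} 1  {8,9} 2
  3 to go: {1,6,9} 1  {5,7,8} 1  {6,8,9} 3  {7,8,9} 3
  4 to go: {1,6,8,9} 4  {4,5,7,8} 1  {5,7,8,9} 4  {6,7,8,9} 6
  5 to go: {1,6,7,8,9} 10  {3,4,5,7,8} 1  {4,5,7,8,9} 5  {5,6,7,8,9} 10
  6 to go: {1,5,6,7,8,9} 20  {2,3,4,5,7,8} 1  {3,4,5,7,8,9} 6  {4,5,6,7,8,9} 15
  7 to go: {0,2,3,4,5,7,8} 1  {1,4,5,6,7,8,9} 35  {2,3,4,5,7,8,9} 7  {3,4,5,6,7,8,9} 21
  8 to go: {0,2,3,4,5,7,8,9} 8  {1,3,4,5,6,7,8,9} 56  {2,3,4,5,6,7,8,9} 28
  if 0:u drops first: 84 orders
  if 1:e drops first: 36 orders
heap linearizations: 120

120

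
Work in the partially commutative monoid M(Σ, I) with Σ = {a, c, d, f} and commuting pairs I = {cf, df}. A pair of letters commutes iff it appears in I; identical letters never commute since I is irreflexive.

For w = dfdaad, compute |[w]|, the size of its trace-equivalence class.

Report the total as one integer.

3

0(d) covers ∅
1(f) covers ∅
2(d) covers 0:d
3(a) covers 1:f, 2:d
4(a) covers 3:a
5(d) covers 4:a
floor of heap: 0:d, 1:f
completions by unplaced set U, small U first (add the entries for U minus each lowest piece of U):
  |U|=1: {5}:1
  |U|=2: {4,5}:1
  |U|=3: {3,4,5}:1
  |U|=4: {1,3,4,5}:1  {2,3,4,5}:1
  start at 0(d): 2
  start at 1(f): 1
sum over floor = 3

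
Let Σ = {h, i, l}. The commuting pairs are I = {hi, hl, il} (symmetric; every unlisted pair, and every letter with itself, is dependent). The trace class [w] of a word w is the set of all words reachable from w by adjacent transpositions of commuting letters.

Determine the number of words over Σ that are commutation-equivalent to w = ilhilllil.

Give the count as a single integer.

piece 0:i — minimal
piece 1:l — minimal
piece 2:h — minimal
piece 3:i rests on {0:i}
piece 4:l rests on {1:l}
piece 5:l rests on {4:l}
piece 6:l rests on {5:l}
piece 7:i rests on {3:i}
piece 8:l rests on {6:l}
minimal pieces: {0:i, 1:l, 2:h}
ways to finish when only these pieces remain (= sum over removing one remaining piece with nothing left below it):
  1 left: {2}→1  {7}→1  {8}→1
  2 left: {2,7}→2  {2,8}→2  {3,7}→1  {6,8}→1  {7,8}→2
  3 left: {0,3,7}→1  {2,3,7}→3  {2,6,8}→3  {2,7,8}→6  {3,7,8}→3  {5,6,8}→1  {6,7,8}→3
  4 left: {0,2,3,7}→4  {0,3,7,8}→4  {2,3,7,8}→12  {2,5,6,8}→4  {2,6,7,8}→12  {3,6,7,8}→6  {4,5,6,8}→1  {5,6,7,8}→4
  5 left: {0,2,3,7,8}→20  {0,3,6,7,8}→10  {1,4,5,6,8}→1  {2,3,6,7,8}→30  {2,4,5,6,8}→5  {2,5,6,7,8}→20  {3,5,6,7,8}→10  {4,5,6,7,8}→5
  6 left: {0,2,3,6,7,8}→60  {0,3,5,6,7,8}→20  {1,2,4,5,6,8}→6  {1,4,5,6,7,8}→6  {2,3,5,6,7,8}→60  {2,4,5,6,7,8}→30  {3,4,5,6,7,8}→15
  7 left: {0,2,3,5,6,7,8}→140  {0,3,4,5,6,7,8}→35  {1,2,4,5,6,7,8}→42  {1,3,4,5,6,7,8}→21  {2,3,4,5,6,7,8}→105
  placing 0:i first → 168 extensions
  placing 1:l first → 280 extensions
  placing 2:h first → 56 extensions
total linear extensions = 504

504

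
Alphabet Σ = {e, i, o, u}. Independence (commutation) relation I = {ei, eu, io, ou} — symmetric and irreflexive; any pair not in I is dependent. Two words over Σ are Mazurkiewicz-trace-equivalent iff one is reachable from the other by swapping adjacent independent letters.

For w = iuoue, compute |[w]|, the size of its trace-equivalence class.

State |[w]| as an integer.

drop 0:i onto floor
drop 1:u onto {0:i}
drop 2:o onto floor
drop 3:u onto {1:u}
drop 4:e onto {2:o}
ground layer = {0:i, 2:o}
drop-orders for the pieces not yet dropped (sum over which currently-grounded one goes next):
  1 to go: {3} 1  {4} 1
  2 to go: {1,3} 1  {2,4} 1  {3,4} 2
  3 to go: {0,1,3} 1  {1,3,4} 3  {2,3,4} 3
  if 0:i drops first: 6 orders
  if 2:o drops first: 4 orders
heap linearizations: 10

10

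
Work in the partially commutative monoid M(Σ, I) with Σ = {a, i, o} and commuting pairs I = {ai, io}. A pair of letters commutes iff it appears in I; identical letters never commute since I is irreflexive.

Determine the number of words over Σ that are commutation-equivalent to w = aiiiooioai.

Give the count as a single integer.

drop 0:a onto floor
drop 1:i onto floor
drop 2:i onto {1:i}
drop 3:i onto {2:i}
drop 4:o onto {0:a}
drop 5:o onto {4:o}
drop 6:i onto {3:i}
drop 7:o onto {5:o}
drop 8:a onto {7:o}
drop 9:i onto {6:i}
ground layer = {0:a, 1:i}
drop-orders for the pieces not yet dropped (sum over which currently-grounded one goes next):
  1 to go: {8} 1  {9} 1
  2 to go: {6,9} 1  {7,8} 1  {8,9} 2
  3 to go: {3,6,9} 1  {5,7,8} 1  {6,8,9} 3  {7,8,9} 3
  4 to go: {2,3,6,9} 1  {3,6,8,9} 4  {4,5,7,8} 1  {5,7,8,9} 4  {6,7,8,9} 6
  5 to go: {0,4,5,7,8} 1  {1,2,3,6,9} 1  {2,3,6,8,9} 5  {3,6,7,8,9} 10  {4,5,7,8,9} 5  {5,6,7,8,9} 10
  6 to go: {0,4,5,7,8,9} 6  {1,2,3,6,8,9} 6  {2,3,6,7,8,9} 15  {3,5,6,7,8,9} 20  {4,5,6,7,8,9} 15
  7 to go: {0,4,5,6,7,8,9} 21  {1,2,3,6,7,8,9} 21  {2,3,5,6,7,8,9} 35  {3,4,5,6,7,8,9} 35
  8 to go: {0,3,4,5,6,7,8,9} 56  {1,2,3,5,6,7,8,9} 56  {2,3,4,5,6,7,8,9} 70
  if 0:a drops first: 126 orders
  if 1:i drops first: 126 orders
heap linearizations: 252

252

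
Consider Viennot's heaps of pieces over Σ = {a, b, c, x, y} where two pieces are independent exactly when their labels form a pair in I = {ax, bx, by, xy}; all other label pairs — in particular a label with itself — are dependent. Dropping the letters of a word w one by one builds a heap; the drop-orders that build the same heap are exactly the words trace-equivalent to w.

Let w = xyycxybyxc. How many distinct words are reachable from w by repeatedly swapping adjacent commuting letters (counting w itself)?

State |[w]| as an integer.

90

0(x) covers ∅
1(y) covers ∅
2(y) covers 1:y
3(c) covers 0:x, 2:y
4(x) covers 3:c
5(y) covers 3:c
6(b) covers 3:c
7(y) covers 5:y
8(x) covers 4:x
9(c) covers 6:b, 7:y, 8:x
floor of heap: 0:x, 1:y
completions by unplaced set U, small U first (add the entries for U minus each lowest piece of U):
  |U|=1: {9}:1
  |U|=2: {6,9}:1  {7,9}:1  {8,9}:1
  |U|=3: {4,8,9}:1  {5,7,9}:1  {6,7,9}:2  {6,8,9}:2  {7,8,9}:2
  |U|=4: {4,6,8,9}:3  {4,7,8,9}:3  {5,6,7,9}:3  {5,7,8,9}:3  {6,7,8,9}:6
  |U|=5: {4,5,7,8,9}:6  {4,6,7,8,9}:12  {5,6,7,8,9}:12
  |U|=6: {4,5,6,7,8,9}:30
  |U|=7: {3,4,5,6,7,8,9}:30
  |U|=8: {0,3,4,5,6,7,8,9}:30  {2,3,4,5,6,7,8,9}:30
  start at 0(x): 30
  start at 1(y): 60
sum over floor = 90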